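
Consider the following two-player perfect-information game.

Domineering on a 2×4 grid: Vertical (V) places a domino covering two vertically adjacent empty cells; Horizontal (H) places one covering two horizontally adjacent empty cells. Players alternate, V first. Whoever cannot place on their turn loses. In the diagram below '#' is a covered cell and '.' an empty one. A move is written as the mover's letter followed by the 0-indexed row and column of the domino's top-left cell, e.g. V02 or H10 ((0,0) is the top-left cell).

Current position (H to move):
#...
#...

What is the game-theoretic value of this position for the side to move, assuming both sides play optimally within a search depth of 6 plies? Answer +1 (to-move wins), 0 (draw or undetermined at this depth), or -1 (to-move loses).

value(#.../#..., H) = +1

p1 H@[#.../#...]: H01[###./#...]+1* H02[#.##/#...]+1 H11[#.../###.]+1 H12[#.../#.##]+1
p2 V@[###./#...]: V03[####/#..#]-1*
p3 H@[####/#..#]: H11[####/####]+1*
p4 V@[####/####] terminal -1; root [#.../#...] d6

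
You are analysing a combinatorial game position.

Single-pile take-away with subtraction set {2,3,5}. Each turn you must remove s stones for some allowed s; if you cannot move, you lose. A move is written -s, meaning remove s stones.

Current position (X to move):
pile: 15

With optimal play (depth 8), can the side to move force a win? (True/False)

ply 1, X at 15 | -2=-1→13*; -3=-1→12; -5=-1→10
ply 2, O at 13 | -2=-1→11; -3=-1→10; -5=+1→8*
ply 3, X at 8 | -2=-1→6*; -3=-1→5; -5=-1→3
ply 4, O at 6 | -2=-1→4; -3=-1→3; -5=+1→1*
ply 5: 1 is terminal -1 (X); from 15 depth 8

X winning at [15]: False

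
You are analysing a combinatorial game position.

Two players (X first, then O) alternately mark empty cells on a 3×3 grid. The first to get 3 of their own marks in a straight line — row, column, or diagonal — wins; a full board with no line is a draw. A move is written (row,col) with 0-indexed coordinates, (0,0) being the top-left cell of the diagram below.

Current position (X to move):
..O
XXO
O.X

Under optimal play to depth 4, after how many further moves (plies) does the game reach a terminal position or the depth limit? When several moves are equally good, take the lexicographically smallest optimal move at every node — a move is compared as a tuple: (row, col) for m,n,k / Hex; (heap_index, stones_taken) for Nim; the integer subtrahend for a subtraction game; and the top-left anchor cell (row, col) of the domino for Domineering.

[..O/XXO/O.X] X move#1: (0,0):+1/X.O/XXO/O.X*, (0,1):+1/.XO/XXO/O.X, (2,1):+1/..O/XXO/OXX
[X.O/XXO/O.X] end (terminal -1, O#2); searched ..O/XXO/O.X to 4

PV length from [..O/XXO/O.X]: 1 ply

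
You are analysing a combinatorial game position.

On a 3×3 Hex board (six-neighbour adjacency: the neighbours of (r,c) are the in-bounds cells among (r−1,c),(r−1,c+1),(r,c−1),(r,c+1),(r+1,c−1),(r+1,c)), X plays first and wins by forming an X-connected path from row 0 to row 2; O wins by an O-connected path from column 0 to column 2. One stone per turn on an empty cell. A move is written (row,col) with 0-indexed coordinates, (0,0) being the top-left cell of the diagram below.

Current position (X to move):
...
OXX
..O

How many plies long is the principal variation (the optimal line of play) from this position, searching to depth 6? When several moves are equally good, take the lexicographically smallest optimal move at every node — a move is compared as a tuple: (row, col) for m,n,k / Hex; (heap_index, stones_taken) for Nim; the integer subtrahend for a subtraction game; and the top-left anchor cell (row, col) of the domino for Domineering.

PV length from [.../OXX/..O]: 5 plies

[.../OXX/..O] X move#1: (0,0):+1/X../OXX/..O*, (0,1):+1/.X./OXX/..O, (0,2):+1/..X/OXX/..O, (2,0):+1/.../OXX/X.O, (2,1):+1/.../OXX/.XO
[X../OXX/..O] O move#2: (0,1):-1/XO./OXX/..O*, (0,2):-1/X.O/OXX/..O, (2,0):-1/X../OXX/O.O, (2,1):-1/X../OXX/.OO
[XO./OXX/..O] X move#3: (0,2):+1/XOX/OXX/..O*, (2,0):-1/XO./OXX/X.O, (2,1):-1/XO./OXX/.XO
[XOX/OXX/..O] O move#4: (2,0):-1/XOX/OXX/O.O*, (2,1):-1/XOX/OXX/.OO
[XOX/OXX/O.O] X move#5: (2,1):+1/XOX/OXX/OXO*
[XOX/OXX/OXO] end (terminal -1, O#6); searched .../OXX/..O to 6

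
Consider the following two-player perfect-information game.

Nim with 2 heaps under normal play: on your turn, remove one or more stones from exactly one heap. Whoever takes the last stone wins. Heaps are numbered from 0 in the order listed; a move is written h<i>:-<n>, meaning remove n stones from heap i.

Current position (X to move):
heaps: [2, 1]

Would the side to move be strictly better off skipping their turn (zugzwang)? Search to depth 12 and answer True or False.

[(2,1)] X move#1: h0:-1:+1/(1,1)*, h0:-2:-1/(0,1), h1:-1:-1/(2,0)
[(1,1)] O move#2: h0:-1:-1/(0,1)*, h1:-1:-1/(1,0)
[(0,1)] X move#3: h1:-1:+1/(0,0)*
[(0,0)] end (terminal -1, O#4); searched (2,1) to 12
suppose X passes — search the same position with O to move:
pass> [(2,1)] O move#1: h0:-1:+1/(1,1)*, h0:-2:-1/(0,1), h1:-1:-1/(2,0)
pass> [(1,1)] X move#2: h0:-1:-1/(0,1)*, h1:-1:-1/(1,0)
pass> [(0,1)] O move#3: h1:-1:+1/(0,0)*
pass> [(0,0)] end (terminal -1, X#4); searched (2,1) to 12
for X: play +1, pass -1

zugzwang((2,1), X) = False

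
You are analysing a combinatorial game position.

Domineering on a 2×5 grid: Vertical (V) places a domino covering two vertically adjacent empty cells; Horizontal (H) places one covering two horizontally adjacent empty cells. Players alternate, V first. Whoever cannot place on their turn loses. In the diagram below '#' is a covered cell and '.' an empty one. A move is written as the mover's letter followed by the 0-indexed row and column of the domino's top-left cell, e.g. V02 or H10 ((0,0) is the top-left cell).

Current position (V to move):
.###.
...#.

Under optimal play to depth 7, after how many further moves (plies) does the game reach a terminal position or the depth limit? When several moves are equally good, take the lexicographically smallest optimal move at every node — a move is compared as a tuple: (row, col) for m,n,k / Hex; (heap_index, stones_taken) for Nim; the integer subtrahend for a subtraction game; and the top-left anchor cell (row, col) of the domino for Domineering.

PV length from [.###./...#.]: 3 plies

p1 V@[.###./...#.]: V00[####./#..#.]+1* V04[.####/...##]-1
p2 H@[####./#..#.]: H11[####./####.]-1*
p3 V@[####./####.]: V04[#####/#####]+1*
p4 H@[#####/#####] terminal -1; root [.###./...#.] d7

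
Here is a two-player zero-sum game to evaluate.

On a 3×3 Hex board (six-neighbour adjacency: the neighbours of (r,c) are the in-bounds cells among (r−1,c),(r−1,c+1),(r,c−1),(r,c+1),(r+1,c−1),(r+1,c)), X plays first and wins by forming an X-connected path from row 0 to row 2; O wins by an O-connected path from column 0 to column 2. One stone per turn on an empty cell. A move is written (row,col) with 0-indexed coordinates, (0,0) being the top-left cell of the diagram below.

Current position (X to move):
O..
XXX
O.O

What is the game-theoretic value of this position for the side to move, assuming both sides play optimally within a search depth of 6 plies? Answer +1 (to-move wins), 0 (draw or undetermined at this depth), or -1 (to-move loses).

p1 X@[O../XXX/O.O]: (0,1)[OX./XXX/O.O]-1 (0,2)[O.X/XXX/O.O]-1 (2,1)[O../XXX/OXO]+1*
p2 O@[O../XXX/OXO]: (0,1)[OO./XXX/OXO]-1* (0,2)[O.O/XXX/OXO]-1
p3 X@[OO./XXX/OXO]: (0,2)[OOX/XXX/OXO]+1*
p4 O@[OOX/XXX/OXO] terminal -1; root [O../XXX/O.O] d6

value(O../XXX/O.O, X) = +1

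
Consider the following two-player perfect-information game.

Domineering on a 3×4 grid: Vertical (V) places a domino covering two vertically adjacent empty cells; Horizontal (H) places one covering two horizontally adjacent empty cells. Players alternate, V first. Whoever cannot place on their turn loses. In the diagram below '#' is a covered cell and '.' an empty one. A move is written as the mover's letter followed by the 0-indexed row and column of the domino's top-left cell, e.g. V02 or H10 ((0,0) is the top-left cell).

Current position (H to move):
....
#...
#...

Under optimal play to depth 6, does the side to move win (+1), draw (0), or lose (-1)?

[..../#.../#...] H move#1: H00:-1/##../#.../#..., H01:-1/.##./#.../#..., H02:-1/..##/#.../#..., H11:+1/..../###./#...*, H12:+1/..../#.##/#..., H21:-1/..../#.../###., H22:-1/..../#.../#.##
[..../###./#...] V move#2: V03:-1/...#/####/#...*, V13:-1/..../####/#..#
[...#/####/#...] H move#3: H00:+1/##.#/####/#...*, H01:+1/.###/####/#..., H21:+1/...#/####/###., H22:+1/...#/####/#.##
[##.#/####/#...] end (terminal -1, V#4); searched ..../#.../#... to 6

value(..../#.../#..., H) = +1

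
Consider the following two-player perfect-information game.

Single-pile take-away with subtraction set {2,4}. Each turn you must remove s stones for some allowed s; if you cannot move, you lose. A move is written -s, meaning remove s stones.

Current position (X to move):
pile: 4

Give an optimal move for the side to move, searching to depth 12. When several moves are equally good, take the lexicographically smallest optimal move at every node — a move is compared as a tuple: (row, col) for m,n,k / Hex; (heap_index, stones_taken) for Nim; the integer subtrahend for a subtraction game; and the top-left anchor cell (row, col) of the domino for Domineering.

X's best at [4]: -4

ply 1, X at 4 | -2=-1→2; -4=+1→0*
ply 2: 0 is terminal -1 (O); from 4 depth 12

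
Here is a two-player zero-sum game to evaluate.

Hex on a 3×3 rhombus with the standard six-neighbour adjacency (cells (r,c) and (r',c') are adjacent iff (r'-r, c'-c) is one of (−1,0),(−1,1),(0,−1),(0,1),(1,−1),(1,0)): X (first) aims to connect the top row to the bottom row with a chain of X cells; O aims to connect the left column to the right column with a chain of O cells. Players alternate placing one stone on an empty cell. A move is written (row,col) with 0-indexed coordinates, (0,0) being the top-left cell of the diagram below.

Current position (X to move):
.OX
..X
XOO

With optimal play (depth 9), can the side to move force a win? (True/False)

X winning at [.OX/..X/XOO]: True

[.OX/..X/XOO] X move#1: (0,0):+1/XOX/..X/XOO*, (1,0):+1/.OX/X.X/XOO, (1,1):+1/.OX/.XX/XOO
[XOX/..X/XOO] O move#2: (1,0):-1/XOX/O.X/XOO*, (1,1):-1/XOX/.OX/XOO
[XOX/O.X/XOO] X move#3: (1,1):+1/XOX/OXX/XOO*
[XOX/OXX/XOO] end (terminal -1, O#4); searched .OX/..X/XOO to 9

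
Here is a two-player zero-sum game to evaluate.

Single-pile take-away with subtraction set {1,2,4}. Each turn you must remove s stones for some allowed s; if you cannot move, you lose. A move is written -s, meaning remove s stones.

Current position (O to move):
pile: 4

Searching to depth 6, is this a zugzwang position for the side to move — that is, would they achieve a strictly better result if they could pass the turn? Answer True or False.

[4] O move#1: -1:+1/3*, -2:-1/2, -4:+1/0
[3] X move#2: -1:-1/2*, -2:-1/1
[2] O move#3: -1:-1/1, -2:+1/0*
[0] end (terminal -1, X#4); searched 4 to 6
suppose O passes — search the same position with X to move:
pass> [4] X move#1: -1:+1/3*, -2:-1/2, -4:+1/0
pass> [3] O move#2: -1:-1/2*, -2:-1/1
pass> [2] X move#3: -1:-1/1, -2:+1/0*
pass> [0] end (terminal -1, O#4); searched 4 to 6
for O: play +1, pass -1

zugzwang(4, O) = False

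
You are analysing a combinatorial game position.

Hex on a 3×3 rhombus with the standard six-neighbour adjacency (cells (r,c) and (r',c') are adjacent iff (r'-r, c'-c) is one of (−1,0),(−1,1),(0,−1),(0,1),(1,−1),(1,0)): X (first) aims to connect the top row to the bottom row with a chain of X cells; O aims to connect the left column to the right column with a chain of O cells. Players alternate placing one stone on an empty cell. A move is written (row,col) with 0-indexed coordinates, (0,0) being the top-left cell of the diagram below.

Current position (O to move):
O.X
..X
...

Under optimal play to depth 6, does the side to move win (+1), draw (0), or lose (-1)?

value(O.X/..X/..., O) = -1

p1 O@[O.X/..X/...]: (0,1)[OOX/..X/...]-1* (1,0)[O.X/O.X/...]-1 (1,1)[O.X/.OX/...]-1 (2,0)[O.X/..X/O..]-1 (2,1)[O.X/..X/.O.]-1 (2,2)[O.X/..X/..O]-1
p2 X@[OOX/..X/...]: (1,0)[OOX/X.X/...]+1* (1,1)[OOX/.XX/...]+1 (2,0)[OOX/..X/X..]+1 (2,1)[OOX/..X/.X.]+1 (2,2)[OOX/..X/..X]+1
p3 O@[OOX/X.X/...]: (1,1)[OOX/XOX/...]-1* (2,0)[OOX/X.X/O..]-1 (2,1)[OOX/X.X/.O.]-1 (2,2)[OOX/X.X/..O]-1
p4 X@[OOX/XOX/...]: (2,0)[OOX/XOX/X..]+1* (2,1)[OOX/XOX/.X.]+1 (2,2)[OOX/XOX/..X]+1
p5 O@[OOX/XOX/X..]: (2,1)[OOX/XOX/XO.]-1* (2,2)[OOX/XOX/X.O]-1
p6 X@[OOX/XOX/XO.]: (2,2)[OOX/XOX/XOX]+1*
p7 O@[OOX/XOX/XOX] terminal -1; root [O.X/..X/...] d6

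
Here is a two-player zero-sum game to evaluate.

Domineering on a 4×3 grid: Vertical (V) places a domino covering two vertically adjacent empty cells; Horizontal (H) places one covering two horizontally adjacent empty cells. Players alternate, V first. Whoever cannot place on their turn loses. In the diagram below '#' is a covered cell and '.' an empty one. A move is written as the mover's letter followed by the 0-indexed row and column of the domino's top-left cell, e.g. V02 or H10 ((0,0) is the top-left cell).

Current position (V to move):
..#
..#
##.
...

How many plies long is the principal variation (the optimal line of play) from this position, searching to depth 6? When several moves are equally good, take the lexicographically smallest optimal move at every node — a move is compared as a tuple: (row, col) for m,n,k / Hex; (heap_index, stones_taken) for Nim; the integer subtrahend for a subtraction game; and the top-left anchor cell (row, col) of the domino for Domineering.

PV length from [..#/..#/##./...]: 3 plies

ply 1, V at ..#/..#/##./... | V00=+1→#.#/#.#/##./...*; V01=+1→.##/.##/##./...; V22=-1→..#/..#/###/..#
ply 2, H at #.#/#.#/##./... | H30=-1→#.#/#.#/##./##.*; H31=-1→#.#/#.#/##./.##
ply 3, V at #.#/#.#/##./##. | V01=+1→###/###/##./##.*; V22=+1→#.#/#.#/###/###
ply 4: ###/###/##./##. is terminal -1 (H); from ..#/..#/##./... depth 6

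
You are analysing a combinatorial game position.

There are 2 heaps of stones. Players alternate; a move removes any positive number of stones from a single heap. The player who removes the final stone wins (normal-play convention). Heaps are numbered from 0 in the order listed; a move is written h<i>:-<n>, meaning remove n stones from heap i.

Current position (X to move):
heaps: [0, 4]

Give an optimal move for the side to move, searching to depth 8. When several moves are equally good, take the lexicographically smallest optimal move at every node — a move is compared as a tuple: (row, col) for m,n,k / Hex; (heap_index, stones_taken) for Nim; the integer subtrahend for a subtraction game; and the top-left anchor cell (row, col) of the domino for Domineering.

X's best at [(0,4)]: h1:-4

[(0,4)] X move#1: h1:-1:-1/(0,3), h1:-2:-1/(0,2), h1:-3:-1/(0,1), h1:-4:+1/(0,0)*
[(0,0)] end (terminal -1, O#2); searched (0,4) to 8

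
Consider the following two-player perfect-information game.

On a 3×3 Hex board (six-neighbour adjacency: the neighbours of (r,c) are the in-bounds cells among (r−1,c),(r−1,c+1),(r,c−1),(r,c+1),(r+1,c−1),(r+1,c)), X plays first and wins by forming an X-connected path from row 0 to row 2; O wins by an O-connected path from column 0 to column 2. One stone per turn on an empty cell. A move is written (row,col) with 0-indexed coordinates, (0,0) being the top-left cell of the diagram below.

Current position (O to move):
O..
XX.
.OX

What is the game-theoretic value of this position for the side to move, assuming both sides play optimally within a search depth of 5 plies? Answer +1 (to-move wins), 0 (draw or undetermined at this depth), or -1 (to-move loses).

p1 O@[O../XX./.OX]: (0,1)[OO./XX./.OX]-1* (0,2)[O.O/XX./.OX]-1 (1,2)[O../XXO/.OX]-1 (2,0)[O../XX./OOX]-1
p2 X@[OO./XX./.OX]: (0,2)[OOX/XX./.OX]+1* (1,2)[OO./XXX/.OX]-1 (2,0)[OO./XX./XOX]-1
p3 O@[OOX/XX./.OX]: (1,2)[OOX/XXO/.OX]-1* (2,0)[OOX/XX./OOX]-1
p4 X@[OOX/XXO/.OX]: (2,0)[OOX/XXO/XOX]+1*
p5 O@[OOX/XXO/XOX] terminal -1; root [O../XX./.OX] d5

value(O../XX./.OX, O) = -1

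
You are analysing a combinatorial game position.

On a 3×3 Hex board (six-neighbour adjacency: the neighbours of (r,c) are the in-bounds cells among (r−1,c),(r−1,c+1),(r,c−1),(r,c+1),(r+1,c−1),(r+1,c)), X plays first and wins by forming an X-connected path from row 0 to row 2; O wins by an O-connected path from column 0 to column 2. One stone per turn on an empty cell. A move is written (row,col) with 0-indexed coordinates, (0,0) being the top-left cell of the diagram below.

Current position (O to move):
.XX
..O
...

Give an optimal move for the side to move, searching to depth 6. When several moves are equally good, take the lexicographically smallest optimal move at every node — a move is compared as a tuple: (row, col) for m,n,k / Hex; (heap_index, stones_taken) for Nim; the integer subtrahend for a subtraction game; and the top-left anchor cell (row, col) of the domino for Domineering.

O's best at [.XX/..O/...]: (1,1)

ply 1, O at .XX/..O/... | (0,0)=-1→OXX/..O/...; (1,0)=-1→.XX/O.O/...; (1,1)=+1→.XX/.OO/...*; (2,0)=+1→.XX/..O/O..; (2,1)=-1→.XX/..O/.O.; (2,2)=-1→.XX/..O/..O
ply 2, X at .XX/.OO/... | (0,0)=-1→XXX/.OO/...*; (1,0)=-1→.XX/XOO/...; (2,0)=-1→.XX/.OO/X..; (2,1)=-1→.XX/.OO/.X.; (2,2)=-1→.XX/.OO/..X
ply 3, O at XXX/.OO/... | (1,0)=+1→XXX/OOO/...*; (2,0)=+1→XXX/.OO/O..; (2,1)=+1→XXX/.OO/.O.; (2,2)=+1→XXX/.OO/..O
ply 4: XXX/OOO/... is terminal -1 (X); from .XX/..O/... depth 6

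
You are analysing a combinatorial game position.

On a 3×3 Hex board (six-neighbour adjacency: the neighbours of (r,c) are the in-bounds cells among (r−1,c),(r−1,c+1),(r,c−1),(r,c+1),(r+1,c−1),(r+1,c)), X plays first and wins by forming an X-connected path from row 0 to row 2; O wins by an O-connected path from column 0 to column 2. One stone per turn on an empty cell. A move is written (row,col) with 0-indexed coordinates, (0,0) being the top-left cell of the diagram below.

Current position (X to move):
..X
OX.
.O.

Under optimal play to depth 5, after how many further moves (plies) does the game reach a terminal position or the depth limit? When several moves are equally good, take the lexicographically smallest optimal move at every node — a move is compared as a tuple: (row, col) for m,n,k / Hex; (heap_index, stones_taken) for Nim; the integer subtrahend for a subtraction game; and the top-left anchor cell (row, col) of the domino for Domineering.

PV length from [..X/OX./.O.]: 5 plies

ply 1, X at ..X/OX./.O. | (0,0)=-1→X.X/OX./.O.; (0,1)=-1→.XX/OX./.O.; (1,2)=+1→..X/OXX/.O.*; (2,0)=+1→..X/OX./XO.; (2,2)=+1→..X/OX./.OX
ply 2, O at ..X/OXX/.O. | (0,0)=-1→O.X/OXX/.O.*; (0,1)=-1→.OX/OXX/.O.; (2,0)=-1→..X/OXX/OO.; (2,2)=-1→..X/OXX/.OO
ply 3, X at O.X/OXX/.O. | (0,1)=+1→OXX/OXX/.O.*; (2,0)=+1→O.X/OXX/XO.; (2,2)=+1→O.X/OXX/.OX
ply 4, O at OXX/OXX/.O. | (2,0)=-1→OXX/OXX/OO.*; (2,2)=-1→OXX/OXX/.OO
ply 5, X at OXX/OXX/OO. | (2,2)=+1→OXX/OXX/OOX*
ply 6: OXX/OXX/OOX is terminal -1 (O); from ..X/OX./.O. depth 5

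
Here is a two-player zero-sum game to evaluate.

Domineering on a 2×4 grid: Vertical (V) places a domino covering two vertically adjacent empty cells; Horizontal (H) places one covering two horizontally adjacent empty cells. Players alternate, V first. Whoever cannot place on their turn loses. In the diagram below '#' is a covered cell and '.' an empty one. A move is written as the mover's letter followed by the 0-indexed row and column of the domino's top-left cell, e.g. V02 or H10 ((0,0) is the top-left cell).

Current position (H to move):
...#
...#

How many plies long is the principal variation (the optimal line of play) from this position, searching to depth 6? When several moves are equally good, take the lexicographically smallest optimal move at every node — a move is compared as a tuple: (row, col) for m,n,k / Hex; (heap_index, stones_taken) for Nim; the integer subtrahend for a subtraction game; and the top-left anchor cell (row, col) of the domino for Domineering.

p1 H@[...#/...#]: H00[##.#/...#]+1* H01[.###/...#]+1 H10[...#/##.#]+1 H11[...#/.###]+1
p2 V@[##.#/...#]: V02[####/..##]-1*
p3 H@[####/..##]: H10[####/####]+1*
p4 V@[####/####] terminal -1; root [...#/...#] d6

PV length from [...#/...#]: 3 plies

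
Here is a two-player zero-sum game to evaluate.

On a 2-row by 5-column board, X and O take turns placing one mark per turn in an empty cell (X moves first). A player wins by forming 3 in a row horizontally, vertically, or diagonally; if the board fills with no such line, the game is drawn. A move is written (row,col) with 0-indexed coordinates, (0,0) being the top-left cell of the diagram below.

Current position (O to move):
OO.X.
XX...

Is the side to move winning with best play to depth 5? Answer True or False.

[OO.X./XX...] O move#1: (0,2):+1/OOOX./XX...*, (0,4):-1/OO.XO/XX..., (1,2):+0/OO.X./XXO.., (1,3):-1/OO.X./XX.O., (1,4):-1/OO.X./XX..O
[OOOX./XX...] end (terminal -1, X#2); searched OO.X./XX... to 5

O winning at [OO.X./XX...]: True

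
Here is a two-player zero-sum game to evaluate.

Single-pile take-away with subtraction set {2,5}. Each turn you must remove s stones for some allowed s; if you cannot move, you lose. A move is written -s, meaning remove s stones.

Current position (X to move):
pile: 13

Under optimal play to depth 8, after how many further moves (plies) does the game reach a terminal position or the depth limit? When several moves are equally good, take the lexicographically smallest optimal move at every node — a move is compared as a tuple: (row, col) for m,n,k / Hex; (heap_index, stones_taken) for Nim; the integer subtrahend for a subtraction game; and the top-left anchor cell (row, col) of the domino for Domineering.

[13] X move#1: -2:+1/11*, -5:+1/8
[11] O move#2: -2:-1/9*, -5:-1/6
[9] X move#3: -2:+1/7*, -5:+1/4
[7] O move#4: -2:-1/5*, -5:-1/2
[5] X move#5: -2:-1/3, -5:+1/0*
[0] end (terminal -1, O#6); searched 13 to 8

PV length from [13]: 5 plies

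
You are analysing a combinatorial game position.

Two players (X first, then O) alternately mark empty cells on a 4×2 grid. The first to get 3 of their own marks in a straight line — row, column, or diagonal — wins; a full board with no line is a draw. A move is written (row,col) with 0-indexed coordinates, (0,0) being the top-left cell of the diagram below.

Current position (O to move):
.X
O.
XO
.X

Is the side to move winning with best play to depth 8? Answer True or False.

O winning at [.X/O./XO/.X]: False

[.X/O./XO/.X] O move#1: (0,0):+0/OX/O./XO/.X*, (1,1):+0/.X/OO/XO/.X, (3,0):+0/.X/O./XO/OX
[OX/O./XO/.X] X move#2: (1,1):+0/OX/OX/XO/.X*, (3,0):+0/OX/O./XO/XX
[OX/OX/XO/.X] O move#3: (3,0):+0/OX/OX/XO/OX*
[OX/OX/XO/OX] end (terminal +0, X#4); searched .X/O./XO/.X to 8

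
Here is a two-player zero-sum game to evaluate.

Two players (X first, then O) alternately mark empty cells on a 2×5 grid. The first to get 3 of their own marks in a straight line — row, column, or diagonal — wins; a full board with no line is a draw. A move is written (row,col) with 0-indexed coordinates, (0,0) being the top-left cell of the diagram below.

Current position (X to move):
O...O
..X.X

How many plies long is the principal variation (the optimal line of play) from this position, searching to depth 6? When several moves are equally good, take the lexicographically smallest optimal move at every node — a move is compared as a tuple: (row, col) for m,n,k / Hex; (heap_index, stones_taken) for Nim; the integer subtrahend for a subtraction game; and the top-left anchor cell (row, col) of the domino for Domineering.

p1 X@[O...O/..X.X]: (0,1)[OX..O/..X.X]+0 (0,2)[O.X.O/..X.X]+0 (0,3)[O..XO/..X.X]+0 (1,0)[O...O/X.X.X]+1* (1,1)[O...O/.XX.X]+1 (1,3)[O...O/..XXX]+1
p2 O@[O...O/X.X.X]: (0,1)[OO..O/X.X.X]-1* (0,2)[O.O.O/X.X.X]-1 (0,3)[O..OO/X.X.X]-1 (1,1)[O...O/XOX.X]-1 (1,3)[O...O/X.XOX]-1
p3 X@[OO..O/X.X.X]: (0,2)[OOX.O/X.X.X]+1* (0,3)[OO.XO/X.X.X]-1 (1,1)[OO..O/XXX.X]+1 (1,3)[OO..O/X.XXX]+1
p4 O@[OOX.O/X.X.X]: (0,3)[OOXOO/X.X.X]-1* (1,1)[OOX.O/XOX.X]-1 (1,3)[OOX.O/X.XOX]-1
p5 X@[OOXOO/X.X.X]: (1,1)[OOXOO/XXX.X]+1* (1,3)[OOXOO/X.XXX]+1
p6 O@[OOXOO/XXX.X] terminal -1; root [O...O/..X.X] d6

PV length from [O...O/..X.X]: 5 plies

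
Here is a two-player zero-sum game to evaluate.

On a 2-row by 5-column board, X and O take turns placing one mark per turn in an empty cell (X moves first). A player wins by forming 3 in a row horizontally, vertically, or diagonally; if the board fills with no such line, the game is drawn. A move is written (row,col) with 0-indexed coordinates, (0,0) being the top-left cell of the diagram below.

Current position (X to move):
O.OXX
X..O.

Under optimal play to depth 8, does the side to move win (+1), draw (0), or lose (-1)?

ply 1, X at O.OXX/X..O. | (0,1)=-1→OXOXX/X..O.*; (1,1)=-1→O.OXX/XX.O.; (1,2)=-1→O.OXX/X.XO.; (1,4)=-1→O.OXX/X..OX
ply 2, O at OXOXX/X..O. | (1,1)=+0→OXOXX/XO.O.; (1,2)=+1→OXOXX/X.OO.*; (1,4)=+0→OXOXX/X..OO
ply 3, X at OXOXX/X.OO. | (1,1)=-1→OXOXX/XXOO.*; (1,4)=-1→OXOXX/X.OOX
ply 4, O at OXOXX/XXOO. | (1,4)=+1→OXOXX/XXOOO*
ply 5: OXOXX/XXOOO is terminal -1 (X); from O.OXX/X..O. depth 8

value(O.OXX/X..O., X) = -1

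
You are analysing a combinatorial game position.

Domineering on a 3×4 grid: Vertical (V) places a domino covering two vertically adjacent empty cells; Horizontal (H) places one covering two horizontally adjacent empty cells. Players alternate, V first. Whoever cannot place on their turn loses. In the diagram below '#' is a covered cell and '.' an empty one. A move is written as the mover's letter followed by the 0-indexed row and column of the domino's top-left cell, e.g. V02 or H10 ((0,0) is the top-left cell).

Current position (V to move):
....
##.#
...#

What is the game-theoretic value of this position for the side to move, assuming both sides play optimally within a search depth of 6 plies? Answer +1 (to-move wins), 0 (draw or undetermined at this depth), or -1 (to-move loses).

value(..../##.#/...#, V) = -1

ply 1, V at ..../##.#/...# | V02=-1→..#./####/...#*; V12=-1→..../####/..##
ply 2, H at ..#./####/...# | H00=+1→###./####/...#*; H20=+1→..#./####/##.#; H21=+1→..#./####/.###
ply 3: ###./####/...# is terminal -1 (V); from ..../##.#/...# depth 6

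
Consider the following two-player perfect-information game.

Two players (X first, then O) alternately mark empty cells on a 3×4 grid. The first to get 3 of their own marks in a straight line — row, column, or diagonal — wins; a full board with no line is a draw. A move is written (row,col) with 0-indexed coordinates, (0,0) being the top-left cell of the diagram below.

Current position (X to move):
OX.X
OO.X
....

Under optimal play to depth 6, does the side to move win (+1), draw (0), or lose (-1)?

p1 X@[OX.X/OO.X/....]: (0,2)[OXXX/OO.X/....]+1* (1,2)[OX.X/OOXX/....]-1 (2,0)[OX.X/OO.X/X...]-1 (2,1)[OX.X/OO.X/.X..]-1 (2,2)[OX.X/OO.X/..X.]-1 (2,3)[OX.X/OO.X/...X]+1
p2 O@[OXXX/OO.X/....] terminal -1; root [OX.X/OO.X/....] d6

value(OX.X/OO.X/...., X) = +1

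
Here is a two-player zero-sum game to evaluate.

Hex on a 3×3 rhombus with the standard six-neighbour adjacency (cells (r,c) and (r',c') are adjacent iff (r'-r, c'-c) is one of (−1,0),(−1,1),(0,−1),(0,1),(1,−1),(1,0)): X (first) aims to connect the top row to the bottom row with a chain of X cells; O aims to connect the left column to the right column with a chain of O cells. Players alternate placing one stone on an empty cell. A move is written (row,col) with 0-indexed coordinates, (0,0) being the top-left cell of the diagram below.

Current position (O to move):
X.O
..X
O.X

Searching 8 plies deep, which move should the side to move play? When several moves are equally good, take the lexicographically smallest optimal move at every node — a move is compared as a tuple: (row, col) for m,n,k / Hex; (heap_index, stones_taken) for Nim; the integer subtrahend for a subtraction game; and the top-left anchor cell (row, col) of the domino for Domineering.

[X.O/..X/O.X] O move#1: (0,1):+1/XOO/..X/O.X*, (1,0):+1/X.O/O.X/O.X, (1,1):+1/X.O/.OX/O.X, (2,1):-1/X.O/..X/OOX
[XOO/..X/O.X] X move#2: (1,0):-1/XOO/X.X/O.X*, (1,1):-1/XOO/.XX/O.X, (2,1):-1/XOO/..X/OXX
[XOO/X.X/O.X] O move#3: (1,1):+1/XOO/XOX/O.X*, (2,1):-1/XOO/X.X/OOX
[XOO/XOX/O.X] end (terminal -1, X#4); searched X.O/..X/O.X to 8

O's best at [X.O/..X/O.X]: (0,1)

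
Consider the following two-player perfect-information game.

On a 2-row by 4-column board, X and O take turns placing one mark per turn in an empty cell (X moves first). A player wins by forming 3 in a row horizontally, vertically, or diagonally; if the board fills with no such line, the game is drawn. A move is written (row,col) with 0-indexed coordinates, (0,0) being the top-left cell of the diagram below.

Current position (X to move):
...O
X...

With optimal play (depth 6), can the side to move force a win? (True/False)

p1 X@[...O/X...]: (0,0)[X..O/X...]+0* (0,1)[.X.O/X...]+0 (0,2)[..XO/X...]+0 (1,1)[...O/XX..]+0 (1,2)[...O/X.X.]+0 (1,3)[...O/X..X]+0
p2 O@[X..O/X...]: (0,1)[XO.O/X...]+0* (0,2)[X.OO/X...]+0 (1,1)[X..O/XO..]+0 (1,2)[X..O/X.O.]+0 (1,3)[X..O/X..O]+0
p3 X@[XO.O/X...]: (0,2)[XOXO/X...]+0* (1,1)[XO.O/XX..]-1 (1,2)[XO.O/X.X.]-1 (1,3)[XO.O/X..X]-1
p4 O@[XOXO/X...]: (1,1)[XOXO/XO..]+0* (1,2)[XOXO/X.O.]+0 (1,3)[XOXO/X..O]+0
p5 X@[XOXO/XO..]: (1,2)[XOXO/XOX.]+0* (1,3)[XOXO/XO.X]+0
p6 O@[XOXO/XOX.]: (1,3)[XOXO/XOXO]+0*
p7 X@[XOXO/XOXO] terminal +0; root [...O/X...] d6

X winning at [...O/X...]: False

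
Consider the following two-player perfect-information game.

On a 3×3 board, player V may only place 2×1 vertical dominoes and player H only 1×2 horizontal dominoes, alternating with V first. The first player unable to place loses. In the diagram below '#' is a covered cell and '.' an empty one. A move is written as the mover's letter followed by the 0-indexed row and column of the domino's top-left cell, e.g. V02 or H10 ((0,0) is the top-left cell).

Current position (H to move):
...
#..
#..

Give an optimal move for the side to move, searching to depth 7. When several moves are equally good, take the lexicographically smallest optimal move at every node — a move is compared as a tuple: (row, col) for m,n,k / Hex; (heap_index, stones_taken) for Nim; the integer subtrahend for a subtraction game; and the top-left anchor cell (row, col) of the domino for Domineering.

p1 H@[.../#../#..]: H00[##./#../#..]-1 H01[.##/#../#..]-1 H11[.../###/#..]+1* H21[.../#../###]-1
p2 V@[.../###/#..] terminal -1; root [.../#../#..] d7

H's best at [.../#../#..]: H11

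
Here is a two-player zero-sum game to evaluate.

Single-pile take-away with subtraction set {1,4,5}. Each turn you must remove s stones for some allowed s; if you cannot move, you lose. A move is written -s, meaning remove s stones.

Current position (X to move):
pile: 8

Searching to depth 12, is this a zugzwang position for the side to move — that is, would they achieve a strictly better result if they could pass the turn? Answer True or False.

ply 1, X at 8 | -1=-1→7*; -4=-1→4; -5=-1→3
ply 2, O at 7 | -1=-1→6; -4=-1→3; -5=+1→2*
ply 3, X at 2 | -1=-1→1*
ply 4, O at 1 | -1=+1→0*
ply 5: 0 is terminal -1 (X); from 8 depth 12
if X skipped the turn, O would face:
~ ply 1, O at 8 | -1=-1→7*; -4=-1→4; -5=-1→3
~ ply 2, X at 7 | -1=-1→6; -4=-1→3; -5=+1→2*
~ ply 3, O at 2 | -1=-1→1*
~ ply 4, X at 1 | -1=+1→0*
~ ply 5: 0 is terminal -1 (O); from 8 depth 12
compare (X): move=-1 vs pass=+1

zugzwang(8, X) = True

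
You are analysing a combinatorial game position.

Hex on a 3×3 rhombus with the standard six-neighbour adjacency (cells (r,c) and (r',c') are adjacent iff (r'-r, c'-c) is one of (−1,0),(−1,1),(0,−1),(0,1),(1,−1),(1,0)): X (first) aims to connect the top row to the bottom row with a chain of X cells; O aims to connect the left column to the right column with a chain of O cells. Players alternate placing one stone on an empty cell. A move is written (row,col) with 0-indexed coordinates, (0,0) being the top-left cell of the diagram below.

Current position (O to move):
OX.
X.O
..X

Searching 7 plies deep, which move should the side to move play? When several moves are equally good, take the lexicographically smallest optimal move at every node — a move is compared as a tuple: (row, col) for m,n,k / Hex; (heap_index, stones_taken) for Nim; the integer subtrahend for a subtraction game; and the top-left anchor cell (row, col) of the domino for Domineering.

O's best at [OX./X.O/..X]: (2,0)

ply 1, O at OX./X.O/..X | (0,2)=-1→OXO/X.O/..X; (1,1)=-1→OX./XOO/..X; (2,0)=+1→OX./X.O/O.X*; (2,1)=-1→OX./X.O/.OX
ply 2, X at OX./X.O/O.X | (0,2)=-1→OXX/X.O/O.X*; (1,1)=-1→OX./XXO/O.X; (2,1)=-1→OX./X.O/OXX
ply 3, O at OXX/X.O/O.X | (1,1)=+1→OXX/XOO/O.X*; (2,1)=+1→OXX/X.O/OOX
ply 4: OXX/XOO/O.X is terminal -1 (X); from OX./X.O/..X depth 7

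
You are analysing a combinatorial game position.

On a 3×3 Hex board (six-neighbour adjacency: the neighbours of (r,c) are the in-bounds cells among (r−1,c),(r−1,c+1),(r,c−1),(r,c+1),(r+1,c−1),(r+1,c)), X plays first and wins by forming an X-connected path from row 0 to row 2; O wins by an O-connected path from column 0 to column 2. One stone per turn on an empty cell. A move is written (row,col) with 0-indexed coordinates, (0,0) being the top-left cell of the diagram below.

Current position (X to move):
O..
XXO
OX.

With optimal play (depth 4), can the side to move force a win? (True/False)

p1 X@[O../XXO/OX.]: (0,1)[OX./XXO/OX.]+1* (0,2)[O.X/XXO/OX.]+1 (2,2)[O../XXO/OXX]+1
p2 O@[OX./XXO/OX.] terminal -1; root [O../XXO/OX.] d4

X winning at [O../XXO/OX.]: True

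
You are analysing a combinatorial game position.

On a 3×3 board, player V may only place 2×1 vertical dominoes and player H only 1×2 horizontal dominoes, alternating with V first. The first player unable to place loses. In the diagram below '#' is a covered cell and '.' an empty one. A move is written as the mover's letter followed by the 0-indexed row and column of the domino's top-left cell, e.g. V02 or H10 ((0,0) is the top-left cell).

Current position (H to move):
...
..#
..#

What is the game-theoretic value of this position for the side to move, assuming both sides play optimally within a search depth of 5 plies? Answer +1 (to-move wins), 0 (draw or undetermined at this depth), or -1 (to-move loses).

value(.../..#/..#, H) = +1

p1 H@[.../..#/..#]: H00[##./..#/..#]-1 H01[.##/..#/..#]-1 H10[.../###/..#]+1* H20[.../..#/###]-1
p2 V@[.../###/..#] terminal -1; root [.../..#/..#] d5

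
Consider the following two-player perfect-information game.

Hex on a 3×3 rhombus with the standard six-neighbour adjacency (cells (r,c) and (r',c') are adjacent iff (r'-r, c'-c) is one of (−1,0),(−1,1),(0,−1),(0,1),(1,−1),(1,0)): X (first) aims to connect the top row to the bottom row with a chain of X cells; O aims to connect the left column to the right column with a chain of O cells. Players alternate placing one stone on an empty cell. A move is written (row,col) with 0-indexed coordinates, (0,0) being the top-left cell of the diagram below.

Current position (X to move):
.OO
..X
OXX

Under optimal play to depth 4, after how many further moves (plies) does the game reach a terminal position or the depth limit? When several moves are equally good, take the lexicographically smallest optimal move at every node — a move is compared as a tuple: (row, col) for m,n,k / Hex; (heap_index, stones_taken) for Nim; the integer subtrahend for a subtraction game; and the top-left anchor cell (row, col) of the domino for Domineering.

p1 X@[.OO/..X/OXX]: (0,0)[XOO/..X/OXX]-1* (1,0)[.OO/X.X/OXX]-1 (1,1)[.OO/.XX/OXX]-1
p2 O@[XOO/..X/OXX]: (1,0)[XOO/O.X/OXX]+1* (1,1)[XOO/.OX/OXX]+1
p3 X@[XOO/O.X/OXX] terminal -1; root [.OO/..X/OXX] d4

PV length from [.OO/..X/OXX]: 2 plies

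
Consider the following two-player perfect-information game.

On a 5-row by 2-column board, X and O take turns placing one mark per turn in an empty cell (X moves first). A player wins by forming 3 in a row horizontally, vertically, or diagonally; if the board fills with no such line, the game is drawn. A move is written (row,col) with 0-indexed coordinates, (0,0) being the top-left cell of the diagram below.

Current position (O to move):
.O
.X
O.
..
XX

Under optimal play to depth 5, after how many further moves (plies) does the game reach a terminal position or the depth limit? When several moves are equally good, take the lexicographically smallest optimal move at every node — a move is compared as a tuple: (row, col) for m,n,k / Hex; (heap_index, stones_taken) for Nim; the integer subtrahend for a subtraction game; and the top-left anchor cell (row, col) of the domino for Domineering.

[.O/.X/O./../XX] O move#1: (0,0):+0/OO/.X/O./../XX, (1,0):+1/.O/OX/O./../XX*, (2,1):+0/.O/.X/OO/../XX, (3,0):+0/.O/.X/O./O./XX, (3,1):+0/.O/.X/O./.O/XX
[.O/OX/O./../XX] X move#2: (0,0):-1/XO/OX/O./../XX*, (2,1):-1/.O/OX/OX/../XX, (3,0):-1/.O/OX/O./X./XX, (3,1):-1/.O/OX/O./.X/XX
[XO/OX/O./../XX] O move#3: (2,1):+0/XO/OX/OO/../XX, (3,0):+1/XO/OX/O./O./XX*, (3,1):+0/XO/OX/O./.O/XX
[XO/OX/O./O./XX] end (terminal -1, X#4); searched .O/.X/O./../XX to 5

PV length from [.O/.X/O./../XX]: 3 plies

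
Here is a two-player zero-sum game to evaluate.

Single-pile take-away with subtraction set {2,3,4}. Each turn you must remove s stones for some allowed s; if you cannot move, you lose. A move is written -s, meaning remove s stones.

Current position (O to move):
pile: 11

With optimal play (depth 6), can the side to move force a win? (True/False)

p1 O@[11]: -2[9]-1 -3[8]-1 -4[7]+1*
p2 X@[7]: -2[5]-1* -3[4]-1 -4[3]-1
p3 O@[5]: -2[3]-1 -3[2]-1 -4[1]+1*
p4 X@[1] terminal -1; root [11] d6

O winning at [11]: True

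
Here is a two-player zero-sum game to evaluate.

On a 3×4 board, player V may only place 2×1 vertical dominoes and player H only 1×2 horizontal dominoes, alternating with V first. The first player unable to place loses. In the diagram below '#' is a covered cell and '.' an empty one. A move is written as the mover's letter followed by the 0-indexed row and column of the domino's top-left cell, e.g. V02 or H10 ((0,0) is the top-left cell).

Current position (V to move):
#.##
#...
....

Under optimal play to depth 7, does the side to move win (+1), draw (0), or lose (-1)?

[#.##/#.../....] V move#1: V01:-1/####/##../...., V11:-1/#.##/##../.#.., V12:+1/#.##/#.#./..#.*, V13:-1/#.##/#..#/...#
[#.##/#.#./..#.] H move#2: H20:-1/#.##/#.#./###.*
[#.##/#.#./###.] V move#3: V01:+1/####/###./###.*, V13:+1/#.##/#.##/####
[####/###./###.] end (terminal -1, H#4); searched #.##/#.../.... to 7

value(#.##/#.../...., V) = +1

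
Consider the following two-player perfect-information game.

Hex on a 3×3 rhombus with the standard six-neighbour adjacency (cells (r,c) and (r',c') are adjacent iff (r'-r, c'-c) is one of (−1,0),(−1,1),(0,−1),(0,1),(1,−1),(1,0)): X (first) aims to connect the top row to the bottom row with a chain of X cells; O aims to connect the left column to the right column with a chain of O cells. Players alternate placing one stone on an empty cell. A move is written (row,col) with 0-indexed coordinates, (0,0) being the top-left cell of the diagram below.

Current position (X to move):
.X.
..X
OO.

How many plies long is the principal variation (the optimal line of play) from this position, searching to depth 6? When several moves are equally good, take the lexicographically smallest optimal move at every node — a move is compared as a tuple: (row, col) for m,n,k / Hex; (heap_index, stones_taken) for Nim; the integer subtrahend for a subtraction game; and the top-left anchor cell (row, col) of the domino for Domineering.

PV length from [.X./..X/OO.]: 3 plies

[.X./..X/OO.] X move#1: (0,0):-1/XX./..X/OO., (0,2):-1/.XX/..X/OO., (1,0):-1/.X./X.X/OO., (1,1):-1/.X./.XX/OO., (2,2):+1/.X./..X/OOX*
[.X./..X/OOX] O move#2: (0,0):-1/OX./..X/OOX*, (0,2):-1/.XO/..X/OOX, (1,0):-1/.X./O.X/OOX, (1,1):-1/.X./.OX/OOX
[OX./..X/OOX] X move#3: (0,2):+1/OXX/..X/OOX*, (1,0):+1/OX./X.X/OOX, (1,1):+1/OX./.XX/OOX
[OXX/..X/OOX] end (terminal -1, O#4); searched .X./..X/OO. to 6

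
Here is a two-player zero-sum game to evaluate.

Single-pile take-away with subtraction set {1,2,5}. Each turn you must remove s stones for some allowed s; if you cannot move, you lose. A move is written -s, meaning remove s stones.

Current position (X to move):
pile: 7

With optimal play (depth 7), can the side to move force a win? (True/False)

X winning at [7]: True

p1 X@[7]: -1[6]+1* -2[5]-1 -5[2]-1
p2 O@[6]: -1[5]-1* -2[4]-1 -5[1]-1
p3 X@[5]: -1[4]-1 -2[3]+1* -5[0]+1
p4 O@[3]: -1[2]-1* -2[1]-1
p5 X@[2]: -1[1]-1 -2[0]+1*
p6 O@[0] terminal -1; root [7] d7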